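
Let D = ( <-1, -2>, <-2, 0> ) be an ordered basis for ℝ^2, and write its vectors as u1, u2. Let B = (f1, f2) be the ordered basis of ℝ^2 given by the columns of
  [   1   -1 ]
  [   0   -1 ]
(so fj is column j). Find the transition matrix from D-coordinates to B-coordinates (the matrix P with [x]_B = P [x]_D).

Take x = uj: its D-coordinates are the j-th standard unit vector, so P e_j — column j of P — equals [uj]_B.
u1 = f1 + 2f2, giving column 1 = <1, 2>; repeating for each j gives P = [[1, -2], [2, 0]].

[[1, -2], [2, 0]]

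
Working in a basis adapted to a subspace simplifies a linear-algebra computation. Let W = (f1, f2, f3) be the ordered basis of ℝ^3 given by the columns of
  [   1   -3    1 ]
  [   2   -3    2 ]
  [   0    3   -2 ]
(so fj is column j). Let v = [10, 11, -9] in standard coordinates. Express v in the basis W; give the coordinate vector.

[1, -3, 0]

Write v = c_1 f1 + ... + c_3 f3 and solve for the c_i.
Gaussian elimination on [M | v] yields c = (1, -3, 0).
Check: f1 - 3f2 + 0·f3 = [10, 11, -9].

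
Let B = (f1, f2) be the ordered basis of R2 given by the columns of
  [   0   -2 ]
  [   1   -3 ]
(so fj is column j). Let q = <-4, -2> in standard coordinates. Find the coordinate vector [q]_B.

<4, 2>

Write q = c_1 f1 + c_2 f2 and solve for the c_i.
System: 0c_1 - 2c_2 = -4, c_1 - 3c_2 = -2; solving gives c_1 = 4, c_2 = 2.
Check: 4f1 + 2f2 = <-4, -2>.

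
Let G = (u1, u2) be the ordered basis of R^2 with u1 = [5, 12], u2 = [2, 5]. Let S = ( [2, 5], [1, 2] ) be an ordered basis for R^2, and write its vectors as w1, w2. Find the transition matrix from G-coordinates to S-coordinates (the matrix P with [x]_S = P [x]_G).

Let M have columns uj and N have columns wj. Then for every x, N [x]_S = x = M [x]_G, so P = N^(-1) M.
Since det N = -1, N^(-1) has integer entries; multiplying gives P = [[2, 1], [1, 0]].

[[2, 1], [1, 0]]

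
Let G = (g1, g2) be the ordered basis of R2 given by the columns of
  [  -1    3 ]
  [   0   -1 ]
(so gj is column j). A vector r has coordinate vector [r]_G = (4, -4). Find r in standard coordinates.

(-16, 4)

By definition r = 4g1 - 4g2.
Summing componentwise gives (-16, 4).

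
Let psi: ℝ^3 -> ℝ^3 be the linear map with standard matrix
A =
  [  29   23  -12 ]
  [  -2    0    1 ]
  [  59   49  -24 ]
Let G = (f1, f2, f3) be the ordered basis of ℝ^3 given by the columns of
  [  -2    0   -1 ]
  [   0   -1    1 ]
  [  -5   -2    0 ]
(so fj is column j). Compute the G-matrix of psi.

[[0, -1, 2], [-1, 3, 0], [-2, 1, 2]]

With P the matrix whose columns are f1, ..., f3, [psi]_G = P^(-1) A P.
Column by column: psi(f1) = A f1 = (2, -1, 2); its G-coordinates (0, -1, -2) give column 1.
Continuing for each basis vector yields [psi]_G = [[0, -1, 2], [-1, 3, 0], [-2, 1, 2]].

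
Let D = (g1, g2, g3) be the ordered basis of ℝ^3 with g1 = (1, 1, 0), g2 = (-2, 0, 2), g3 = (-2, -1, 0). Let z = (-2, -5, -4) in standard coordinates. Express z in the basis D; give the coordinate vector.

(-4, -2, 1)

We seek scalars with c_1 g1 + ... + c_3 g3 = z; equivalently solve M c = z where the columns of M are g1, ..., g3.
Solving this 3x3 system gives c = (-4, -2, 1).
Check: -4g1 - 2g2 + g3 = (-2, -5, -4).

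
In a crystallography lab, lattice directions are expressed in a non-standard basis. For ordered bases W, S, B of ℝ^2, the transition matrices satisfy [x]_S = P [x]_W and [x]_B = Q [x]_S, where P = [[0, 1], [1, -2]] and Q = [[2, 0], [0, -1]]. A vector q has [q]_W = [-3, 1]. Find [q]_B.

Composing the changes, [q]_B = Q P [q]_W.
Q P = [[0, 2], [-1, 2]]; applying this to [-3, 1] gives [2, 5].

[2, 5]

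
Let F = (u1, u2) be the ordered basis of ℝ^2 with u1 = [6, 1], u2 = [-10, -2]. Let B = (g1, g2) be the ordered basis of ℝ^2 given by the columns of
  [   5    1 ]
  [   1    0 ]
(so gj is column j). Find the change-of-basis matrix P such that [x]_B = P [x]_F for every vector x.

Let M have columns uj and N have columns gj. Then for every x, N [x]_B = x = M [x]_F, so P = N^(-1) M.
Since det N = -1, N^(-1) has integer entries; multiplying gives P = [[1, -2], [1, 0]].

[[1, -2], [1, 0]]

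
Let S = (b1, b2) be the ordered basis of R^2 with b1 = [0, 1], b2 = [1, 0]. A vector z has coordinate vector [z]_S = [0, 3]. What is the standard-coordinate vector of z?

By definition z = 0·b1 + 3b2.
Summing componentwise gives [3, 0].

[3, 0]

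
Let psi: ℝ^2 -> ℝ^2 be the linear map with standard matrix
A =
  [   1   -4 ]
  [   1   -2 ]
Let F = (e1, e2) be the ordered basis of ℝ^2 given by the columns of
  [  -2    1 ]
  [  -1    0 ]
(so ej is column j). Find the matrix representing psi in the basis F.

The j-th column of [psi]_F is [psi(ej)]_F.
psi(e1) = A e1 = (2, 0) = 0·e1 + 2e2, so column 1 is (0, 2).
Repeating for e2 and assembling the columns gives [[0, -1], [2, -1]].

[[0, -1], [2, -1]]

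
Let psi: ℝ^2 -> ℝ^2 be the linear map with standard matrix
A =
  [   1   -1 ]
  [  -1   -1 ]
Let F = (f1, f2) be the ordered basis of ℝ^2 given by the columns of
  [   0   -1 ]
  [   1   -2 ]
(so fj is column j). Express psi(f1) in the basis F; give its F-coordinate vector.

Column 1 of [psi]_F is the F-coordinate vector of psi(f1).
In standard coordinates psi(f1) = A f1 = (-1, -1).
Converting to F: (-1, -1) = f1 + f2, so the coordinate vector is (1, 1).

(1, 1)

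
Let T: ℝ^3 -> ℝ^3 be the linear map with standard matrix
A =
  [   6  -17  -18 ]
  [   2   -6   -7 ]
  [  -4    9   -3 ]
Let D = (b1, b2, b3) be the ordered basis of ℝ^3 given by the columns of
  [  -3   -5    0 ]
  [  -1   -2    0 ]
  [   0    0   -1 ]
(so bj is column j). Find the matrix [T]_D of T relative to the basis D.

The j-th column of [T]_D is [T(bj)]_D.
T(b1) = A b1 = [-1, 0, 3] = 2b1 - b2 - 3b3, so column 1 is [2, -1, -3].
Repeating for b2, b3 and assembling the columns gives [[2, 2, -1], [-1, -2, -3], [-3, -2, -3]].

[[2, 2, -1], [-1, -2, -3], [-3, -2, -3]]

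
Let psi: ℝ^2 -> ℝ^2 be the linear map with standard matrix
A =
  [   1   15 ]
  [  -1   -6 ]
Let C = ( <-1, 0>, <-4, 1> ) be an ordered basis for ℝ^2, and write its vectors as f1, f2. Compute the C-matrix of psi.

[[-3, -3], [1, -2]]

The j-th column of [psi]_C is [psi(fj)]_C.
psi(f1) = A f1 = <-1, 1> = -3f1 + f2, so column 1 is <-3, 1>.
Repeating for f2 and assembling the columns gives [[-3, -3], [1, -2]].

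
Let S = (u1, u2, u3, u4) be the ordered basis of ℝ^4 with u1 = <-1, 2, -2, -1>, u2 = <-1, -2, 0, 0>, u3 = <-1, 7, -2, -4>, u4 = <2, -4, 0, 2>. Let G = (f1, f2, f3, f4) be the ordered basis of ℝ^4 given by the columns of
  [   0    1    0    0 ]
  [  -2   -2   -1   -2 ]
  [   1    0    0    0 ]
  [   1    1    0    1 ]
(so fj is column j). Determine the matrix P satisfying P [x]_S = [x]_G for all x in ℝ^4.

[[-2, 0, -2, 0], [-1, -1, -1, 2], [0, 2, 1, 0], [2, 1, -1, 0]]

Column j of P is [uj]_G, since P maps S-coordinates to G-coordinates.
Expressing u1 in G: u1 = -2f1 - f2 + 0·f3 + 2f4, so column 1 of P is <-2, -1, 0, 2>.
Doing the same for each uj gives P = [[-2, 0, -2, 0], [-1, -1, -1, 2], [0, 2, 1, 0], [2, 1, -1, 0]].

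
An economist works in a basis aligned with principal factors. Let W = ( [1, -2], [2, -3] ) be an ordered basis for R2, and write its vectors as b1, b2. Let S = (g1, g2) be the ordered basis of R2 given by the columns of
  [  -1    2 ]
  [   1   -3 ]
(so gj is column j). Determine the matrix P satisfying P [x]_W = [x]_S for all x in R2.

[[1, 0], [1, 1]]

Let M have columns bj and N have columns gj. Then for every x, N [x]_S = x = M [x]_W, so P = N^(-1) M.
Since det N = 1, N^(-1) has integer entries; multiplying gives P = [[1, 0], [1, 1]].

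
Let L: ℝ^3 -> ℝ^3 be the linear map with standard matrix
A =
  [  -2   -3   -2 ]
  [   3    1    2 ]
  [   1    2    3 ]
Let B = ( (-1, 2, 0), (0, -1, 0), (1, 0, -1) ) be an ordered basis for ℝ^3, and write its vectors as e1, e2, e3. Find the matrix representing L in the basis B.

[[1, -1, 2], [3, -1, 3], [-3, 2, 2]]

Let P have columns e1, ..., e3. Then [L]_B = P^(-1) A P.
Here det P = -1, so P^(-1) is integer; computing A P first and then P^(-1)(A P) gives [[1, -1, 2], [3, -1, 3], [-3, 2, 2]].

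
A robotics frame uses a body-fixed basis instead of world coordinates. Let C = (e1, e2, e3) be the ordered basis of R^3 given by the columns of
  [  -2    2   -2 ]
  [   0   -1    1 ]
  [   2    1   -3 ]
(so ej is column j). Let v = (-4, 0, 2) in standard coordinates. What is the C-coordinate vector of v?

We seek scalars with c_1 e1 + ... + c_3 e3 = v; equivalently solve M c = v where the columns of M are e1, ..., e3.
Gaussian elimination on [M | v] yields c = (2, 1, 1).
Check: 2e1 + e2 + e3 = (-4, 0, 2).

(2, 1, 1)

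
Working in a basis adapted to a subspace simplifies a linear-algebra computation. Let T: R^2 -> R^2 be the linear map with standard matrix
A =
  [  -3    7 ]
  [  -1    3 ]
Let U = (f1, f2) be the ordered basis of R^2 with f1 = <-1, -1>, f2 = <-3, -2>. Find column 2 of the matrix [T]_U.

Column 2 of [T]_U is the U-coordinate vector of T(f2).
In standard coordinates T(f2) = A f2 = <-5, -3>.
Converting to U: <-5, -3> = -f1 + 2f2, so the coordinate vector is <-1, 2>.

<-1, 2>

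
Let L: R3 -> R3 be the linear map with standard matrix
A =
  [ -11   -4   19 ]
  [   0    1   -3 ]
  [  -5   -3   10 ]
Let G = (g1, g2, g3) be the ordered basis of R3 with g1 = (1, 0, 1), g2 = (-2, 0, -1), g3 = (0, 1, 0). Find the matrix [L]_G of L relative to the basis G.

[[2, -3, -2], [-3, -3, 1], [-3, 3, 1]]

Let P have columns g1, ..., g3. Then [L]_G = P^(-1) A P.
Here det P = -1, so P^(-1) is integer; computing A P first and then P^(-1)(A P) gives [[2, -3, -2], [-3, -3, 1], [-3, 3, 1]].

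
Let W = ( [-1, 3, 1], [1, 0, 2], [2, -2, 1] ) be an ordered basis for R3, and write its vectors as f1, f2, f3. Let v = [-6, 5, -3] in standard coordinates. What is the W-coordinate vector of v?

We seek scalars with c_1 f1 + ... + c_3 f3 = v; equivalently solve M c = v where the columns of M are f1, ..., f3.
Solving this 3x3 system gives c = (-1, 1, -4).
Check: -f1 + f2 - 4f3 = [-6, 5, -3].

[-1, 1, -4]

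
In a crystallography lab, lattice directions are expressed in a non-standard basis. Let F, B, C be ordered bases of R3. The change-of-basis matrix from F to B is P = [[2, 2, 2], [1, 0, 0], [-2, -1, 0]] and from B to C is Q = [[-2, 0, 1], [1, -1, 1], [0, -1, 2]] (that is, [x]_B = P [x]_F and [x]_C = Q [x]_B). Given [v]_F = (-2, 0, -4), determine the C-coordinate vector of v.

(28, -6, 10)

First [v]_B = P [v]_F = (-12, -2, 4).
Then [v]_C = Q [v]_B = (28, -6, 10).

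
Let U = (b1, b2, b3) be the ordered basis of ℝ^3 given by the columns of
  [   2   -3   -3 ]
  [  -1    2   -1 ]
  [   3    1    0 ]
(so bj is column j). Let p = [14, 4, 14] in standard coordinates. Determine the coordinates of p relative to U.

We seek scalars with c_1 b1 + ... + c_3 b3 = p; equivalently solve M c = p where the columns of M are b1, ..., b3.
Gaussian elimination on [M | p] yields c = (4, 2, -4).
Check: 4b1 + 2b2 - 4b3 = [14, 4, 14].

[4, 2, -4]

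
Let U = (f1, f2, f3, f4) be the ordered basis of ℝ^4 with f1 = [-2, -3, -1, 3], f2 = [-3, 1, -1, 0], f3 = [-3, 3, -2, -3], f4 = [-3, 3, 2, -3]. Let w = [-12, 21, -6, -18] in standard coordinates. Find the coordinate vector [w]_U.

[-3, 3, 3, 0]

Write w = c_1 f1 + ... + c_4 f4 and solve for the c_i.
Solving this 4x4 system gives c = (-3, 3, 3, 0).
Check: -3f1 + 3f2 + 3f3 + 0·f4 = [-12, 21, -6, -18].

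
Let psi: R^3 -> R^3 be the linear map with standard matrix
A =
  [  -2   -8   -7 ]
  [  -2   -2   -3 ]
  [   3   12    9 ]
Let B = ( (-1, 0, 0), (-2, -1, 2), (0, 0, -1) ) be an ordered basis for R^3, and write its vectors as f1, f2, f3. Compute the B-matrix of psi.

With P the matrix whose columns are f1, ..., f3, [psi]_B = P^(-1) A P.
Column by column: psi(f1) = A f1 = (2, 2, -3); its B-coordinates (2, -2, -1) give column 1.
Continuing for each basis vector yields [psi]_B = [[2, 2, -1], [-2, 0, -3], [-1, 0, 3]].

[[2, 2, -1], [-2, 0, -3], [-1, 0, 3]]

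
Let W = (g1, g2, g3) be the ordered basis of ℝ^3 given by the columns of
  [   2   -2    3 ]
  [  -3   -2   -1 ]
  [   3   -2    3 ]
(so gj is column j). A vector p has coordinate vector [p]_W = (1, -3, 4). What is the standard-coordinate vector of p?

(20, -1, 21)

p = M [p]_W, where M has columns g1, ..., g3.
Carrying out the matrix-vector product, p = (20, -1, 21).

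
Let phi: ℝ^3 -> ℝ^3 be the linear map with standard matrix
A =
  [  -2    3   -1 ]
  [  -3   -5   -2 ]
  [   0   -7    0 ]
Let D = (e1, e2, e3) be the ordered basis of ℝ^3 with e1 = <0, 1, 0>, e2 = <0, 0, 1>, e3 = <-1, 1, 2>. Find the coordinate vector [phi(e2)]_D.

<-3, -2, 1>

Compute phi(e2) = A e2 = <-1, -2, 0> in standard coordinates.
Then write this in D-coordinates: solve for y in y_1 e1 + ... + y_3 e3 = <-1, -2, 0>.
This gives y = <-3, -2, 1>, which is column 2 of [phi]_D.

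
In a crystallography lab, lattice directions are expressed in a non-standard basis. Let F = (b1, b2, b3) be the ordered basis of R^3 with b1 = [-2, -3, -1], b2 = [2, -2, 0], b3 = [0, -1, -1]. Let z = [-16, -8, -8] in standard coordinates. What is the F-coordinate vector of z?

We seek scalars with c_1 b1 + ... + c_3 b3 = z; equivalently solve M c = z where the columns of M are b1, ..., b3.
Row-reducing the augmented matrix [M | z] gives c = (4, -4, 4).
Check: 4b1 - 4b2 + 4b3 = [-16, -8, -8].

[4, -4, 4]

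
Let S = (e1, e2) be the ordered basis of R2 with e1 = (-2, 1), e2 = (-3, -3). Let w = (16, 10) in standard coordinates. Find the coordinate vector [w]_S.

We seek scalars with c_1 e1 + c_2 e2 = w; equivalently solve M c = w where the columns of M are e1, e2.
System: -2c_1 - 3c_2 = 16, c_1 - 3c_2 = 10; solving gives c_1 = -2, c_2 = -4.
Check: -2e1 - 4e2 = (16, 10).

(-2, -4)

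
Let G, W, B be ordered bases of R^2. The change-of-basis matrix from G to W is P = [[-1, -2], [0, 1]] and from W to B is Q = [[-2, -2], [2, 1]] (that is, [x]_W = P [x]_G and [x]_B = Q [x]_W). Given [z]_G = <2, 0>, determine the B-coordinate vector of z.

First [z]_W = P [z]_G = <-2, 0>.
Then [z]_B = Q [z]_W = <4, -4>.

<4, -4>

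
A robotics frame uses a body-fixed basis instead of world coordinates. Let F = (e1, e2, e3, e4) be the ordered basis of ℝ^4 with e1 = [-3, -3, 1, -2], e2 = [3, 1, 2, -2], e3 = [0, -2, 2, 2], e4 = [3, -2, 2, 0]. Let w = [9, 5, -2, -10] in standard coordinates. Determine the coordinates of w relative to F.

[0, 1, -4, 2]

[w]_F is the unique c with M c = w, where M has columns e1, ..., e4.
Solving this 4x4 system gives c = (0, 1, -4, 2).
Check: 0·e1 + e2 - 4e3 + 2e4 = [9, 5, -2, -10].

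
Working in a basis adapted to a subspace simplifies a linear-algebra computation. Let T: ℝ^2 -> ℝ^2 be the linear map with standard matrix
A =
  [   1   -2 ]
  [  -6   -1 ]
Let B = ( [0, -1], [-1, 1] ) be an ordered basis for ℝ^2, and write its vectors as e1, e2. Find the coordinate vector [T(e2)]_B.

[-2, 3]

Column 2 of [T]_B is the B-coordinate vector of T(e2).
In standard coordinates T(e2) = A e2 = [-3, 5].
Converting to B: [-3, 5] = -2e1 + 3e2, so the coordinate vector is [-2, 3].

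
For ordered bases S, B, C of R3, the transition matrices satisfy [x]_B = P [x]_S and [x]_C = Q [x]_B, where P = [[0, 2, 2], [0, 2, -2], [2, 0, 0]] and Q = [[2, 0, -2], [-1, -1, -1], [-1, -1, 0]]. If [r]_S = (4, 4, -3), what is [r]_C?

(-12, -24, -16)

Apply P to get B-coordinates (2, 14, 8), then Q to get C-coordinates.
The result is [r]_C = (-12, -24, -16).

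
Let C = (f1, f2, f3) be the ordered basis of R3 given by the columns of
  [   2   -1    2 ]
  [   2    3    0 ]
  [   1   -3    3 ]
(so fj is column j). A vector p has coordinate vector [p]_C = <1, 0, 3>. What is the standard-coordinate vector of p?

<8, 2, 10>

p = M [p]_C, where M has columns f1, ..., f3.
Carrying out the matrix-vector product, p = <8, 2, 10>.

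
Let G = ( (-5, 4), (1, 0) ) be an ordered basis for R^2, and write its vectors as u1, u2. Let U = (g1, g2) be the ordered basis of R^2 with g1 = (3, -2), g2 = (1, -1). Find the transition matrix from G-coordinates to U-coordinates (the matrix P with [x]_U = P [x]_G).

Take x = uj: its G-coordinates are the j-th standard unit vector, so P e_j — column j of P — equals [uj]_U.
u1 = -g1 - 2g2, giving column 1 = (-1, -2); repeating for each j gives P = [[-1, 1], [-2, -2]].

[[-1, 1], [-2, -2]]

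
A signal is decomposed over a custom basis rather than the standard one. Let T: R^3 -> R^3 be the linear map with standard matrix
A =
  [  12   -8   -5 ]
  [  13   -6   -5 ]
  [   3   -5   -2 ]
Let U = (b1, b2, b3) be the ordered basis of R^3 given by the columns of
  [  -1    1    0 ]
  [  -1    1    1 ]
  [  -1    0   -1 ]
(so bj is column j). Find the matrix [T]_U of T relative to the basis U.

Let P have columns b1, ..., b3. Then [T]_U = P^(-1) A P.
Here det P = -1, so P^(-1) is integer; computing A P first and then P^(-1)(A P) gives [[-1, -1, 1], [0, 3, -2], [-3, 3, 2]].

[[-1, -1, 1], [0, 3, -2], [-3, 3, 2]]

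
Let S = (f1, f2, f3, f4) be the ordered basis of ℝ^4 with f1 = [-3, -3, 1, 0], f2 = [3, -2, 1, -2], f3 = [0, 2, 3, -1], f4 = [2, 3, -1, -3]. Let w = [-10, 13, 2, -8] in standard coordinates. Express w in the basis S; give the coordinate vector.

[3, -3, 2, 4]

We seek scalars with c_1 f1 + ... + c_4 f4 = w; equivalently solve M c = w where the columns of M are f1, ..., f4.
Gaussian elimination on [M | w] yields c = (3, -3, 2, 4).
Check: 3f1 - 3f2 + 2f3 + 4f4 = [-10, 13, 2, -8].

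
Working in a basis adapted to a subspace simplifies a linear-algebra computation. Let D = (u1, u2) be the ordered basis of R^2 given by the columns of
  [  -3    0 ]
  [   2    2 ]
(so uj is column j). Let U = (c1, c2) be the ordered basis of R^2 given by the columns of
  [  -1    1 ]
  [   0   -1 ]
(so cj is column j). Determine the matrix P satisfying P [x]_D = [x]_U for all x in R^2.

[[1, -2], [-2, -2]]

Take x = uj: its D-coordinates are the j-th standard unit vector, so P e_j — column j of P — equals [uj]_U.
u1 = c1 - 2c2, giving column 1 = [1, -2]; repeating for each j gives P = [[1, -2], [-2, -2]].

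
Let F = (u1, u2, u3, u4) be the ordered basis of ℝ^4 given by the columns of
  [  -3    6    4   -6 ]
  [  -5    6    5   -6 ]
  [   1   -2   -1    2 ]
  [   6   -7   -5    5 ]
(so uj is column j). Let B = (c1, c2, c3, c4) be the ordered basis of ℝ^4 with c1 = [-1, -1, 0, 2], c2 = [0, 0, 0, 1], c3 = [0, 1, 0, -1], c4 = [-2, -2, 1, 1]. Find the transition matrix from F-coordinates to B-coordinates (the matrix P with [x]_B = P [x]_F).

Column j of P is [uj]_B, since P maps F-coordinates to B-coordinates.
Expressing u1 in B: u1 = c1 + c2 - 2c3 + c4, so column 1 of P is [1, 1, -2, 1].
Doing the same for each uj gives P = [[1, -2, -2, 2], [1, -1, 1, -1], [-2, 0, 1, 0], [1, -2, -1, 2]].

[[1, -2, -2, 2], [1, -1, 1, -1], [-2, 0, 1, 0], [1, -2, -1, 2]]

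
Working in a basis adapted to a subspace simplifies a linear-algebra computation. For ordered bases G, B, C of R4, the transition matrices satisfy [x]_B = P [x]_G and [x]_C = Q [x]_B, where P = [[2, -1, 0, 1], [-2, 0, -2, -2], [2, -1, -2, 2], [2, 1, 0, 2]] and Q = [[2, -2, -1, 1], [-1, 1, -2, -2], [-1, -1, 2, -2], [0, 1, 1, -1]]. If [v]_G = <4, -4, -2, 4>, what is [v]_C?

<44, -100, 20, 0>

Composing the changes, [v]_C = Q P [v]_G.
Q P = [[8, 0, 6, 6], [-12, 1, 2, -11], [0, -3, -2, 1], [-2, -2, -4, -2]]; applying this to <4, -4, -2, 4> gives <44, -100, 20, 0>.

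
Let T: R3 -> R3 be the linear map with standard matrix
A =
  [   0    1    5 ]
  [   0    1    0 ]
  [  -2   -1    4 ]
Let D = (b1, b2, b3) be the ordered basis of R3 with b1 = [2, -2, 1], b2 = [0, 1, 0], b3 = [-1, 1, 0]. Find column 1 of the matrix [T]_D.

Column 1 of [T]_D is the D-coordinate vector of T(b1).
In standard coordinates T(b1) = A b1 = [3, -2, 2].
Converting to D: [3, -2, 2] = 2b1 + b2 + b3, so the coordinate vector is [2, 1, 1].

[2, 1, 1]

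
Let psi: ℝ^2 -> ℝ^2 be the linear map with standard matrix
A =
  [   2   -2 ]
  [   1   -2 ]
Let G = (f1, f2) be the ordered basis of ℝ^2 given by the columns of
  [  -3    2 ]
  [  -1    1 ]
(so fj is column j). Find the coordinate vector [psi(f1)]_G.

<2, 1>

Column 1 of [psi]_G is the G-coordinate vector of psi(f1).
In standard coordinates psi(f1) = A f1 = <-4, -1>.
Converting to G: <-4, -1> = 2f1 + f2, so the coordinate vector is <2, 1>.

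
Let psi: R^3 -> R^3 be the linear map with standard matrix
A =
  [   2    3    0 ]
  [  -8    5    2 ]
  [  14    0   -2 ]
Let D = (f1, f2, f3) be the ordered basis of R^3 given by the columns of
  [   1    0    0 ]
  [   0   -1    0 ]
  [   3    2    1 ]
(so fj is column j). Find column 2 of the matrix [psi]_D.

Compute psi(f2) = A f2 = [-3, -1, -4] in standard coordinates.
Then write this in D-coordinates: solve for y in y_1 f1 + ... + y_3 f3 = [-3, -1, -4].
This gives y = [-3, 1, 3], which is column 2 of [psi]_D.

[-3, 1, 3]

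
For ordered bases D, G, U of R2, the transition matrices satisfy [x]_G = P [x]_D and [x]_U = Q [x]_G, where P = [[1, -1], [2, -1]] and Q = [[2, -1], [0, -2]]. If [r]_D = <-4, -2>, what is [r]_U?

<2, 12>

First [r]_G = P [r]_D = <-2, -6>.
Then [r]_U = Q [r]_G = <2, 12>.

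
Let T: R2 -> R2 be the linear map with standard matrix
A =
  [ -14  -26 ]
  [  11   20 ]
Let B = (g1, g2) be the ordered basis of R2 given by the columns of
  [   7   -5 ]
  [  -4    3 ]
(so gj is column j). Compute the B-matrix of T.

[[3, 1], [3, 3]]

Let P have columns g1, g2. Then [T]_B = P^(-1) A P.
Here det P = 1, so P^(-1) is integer; computing A P first and then P^(-1)(A P) gives [[3, 1], [3, 3]].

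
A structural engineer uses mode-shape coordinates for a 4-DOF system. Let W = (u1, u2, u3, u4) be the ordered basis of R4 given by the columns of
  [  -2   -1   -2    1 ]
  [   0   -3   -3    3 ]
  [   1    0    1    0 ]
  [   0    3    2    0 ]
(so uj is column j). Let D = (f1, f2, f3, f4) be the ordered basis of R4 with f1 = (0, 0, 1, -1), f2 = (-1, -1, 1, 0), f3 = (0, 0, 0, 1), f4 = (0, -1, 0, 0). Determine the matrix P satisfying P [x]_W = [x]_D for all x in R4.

Column j of P is [uj]_D, since P maps W-coordinates to D-coordinates.
Expressing u1 in D: u1 = -f1 + 2f2 - f3 - 2f4, so column 1 of P is (-1, 2, -1, -2).
Doing the same for each uj gives P = [[-1, -1, -1, 1], [2, 1, 2, -1], [-1, 2, 1, 1], [-2, 2, 1, -2]].

[[-1, -1, -1, 1], [2, 1, 2, -1], [-1, 2, 1, 1], [-2, 2, 1, -2]]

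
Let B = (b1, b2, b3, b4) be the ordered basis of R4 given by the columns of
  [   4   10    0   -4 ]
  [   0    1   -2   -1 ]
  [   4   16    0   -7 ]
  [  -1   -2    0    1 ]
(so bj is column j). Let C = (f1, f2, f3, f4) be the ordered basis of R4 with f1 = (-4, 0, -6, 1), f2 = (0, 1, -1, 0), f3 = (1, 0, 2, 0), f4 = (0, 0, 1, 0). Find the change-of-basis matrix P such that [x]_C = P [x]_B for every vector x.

Let M have columns bj and N have columns fj. Then for every x, N [x]_C = x = M [x]_B, so P = N^(-1) M.
Since det N = 1, N^(-1) has integer entries; multiplying gives P = [[-1, -2, 0, 1], [0, 1, -2, -1], [0, 2, 0, 0], [-2, 1, -2, -2]].

[[-1, -2, 0, 1], [0, 1, -2, -1], [0, 2, 0, 0], [-2, 1, -2, -2]]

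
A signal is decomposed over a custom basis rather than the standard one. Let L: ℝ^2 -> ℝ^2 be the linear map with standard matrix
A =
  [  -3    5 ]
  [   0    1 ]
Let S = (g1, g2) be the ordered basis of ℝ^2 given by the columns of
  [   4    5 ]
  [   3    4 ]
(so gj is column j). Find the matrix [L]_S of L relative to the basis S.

[[-3, 0], [3, 1]]

With P the matrix whose columns are g1, g2, [L]_S = P^(-1) A P.
Column by column: L(g1) = A g1 = <3, 3>; its S-coordinates <-3, 3> give column 1.
Continuing for each basis vector yields [L]_S = [[-3, 0], [3, 1]].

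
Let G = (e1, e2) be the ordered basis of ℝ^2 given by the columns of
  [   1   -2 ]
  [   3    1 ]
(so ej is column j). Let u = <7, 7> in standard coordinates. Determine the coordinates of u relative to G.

Write u = c_1 e1 + c_2 e2 and solve for the c_i.
System: c_1 - 2c_2 = 7, 3c_1 + c_2 = 7; solving gives c_1 = 3, c_2 = -2.
Check: 3e1 - 2e2 = <7, 7>.

<3, -2>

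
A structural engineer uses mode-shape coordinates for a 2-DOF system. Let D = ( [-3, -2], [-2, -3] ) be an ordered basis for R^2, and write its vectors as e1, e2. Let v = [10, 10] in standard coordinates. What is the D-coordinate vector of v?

[-2, -2]

Write v = c_1 e1 + c_2 e2 and solve for the c_i.
System: -3c_1 - 2c_2 = 10, -2c_1 - 3c_2 = 10; solving gives c_1 = -2, c_2 = -2.
Check: -2e1 - 2e2 = [10, 10].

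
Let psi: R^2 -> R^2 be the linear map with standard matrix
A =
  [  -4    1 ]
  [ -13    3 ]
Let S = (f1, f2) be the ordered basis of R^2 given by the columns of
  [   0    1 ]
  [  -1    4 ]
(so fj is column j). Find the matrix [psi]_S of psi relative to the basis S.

[[-1, 1], [-1, 0]]

Let P have columns f1, f2. Then [psi]_S = P^(-1) A P.
Here det P = 1, so P^(-1) is integer; computing A P first and then P^(-1)(A P) gives [[-1, 1], [-1, 0]].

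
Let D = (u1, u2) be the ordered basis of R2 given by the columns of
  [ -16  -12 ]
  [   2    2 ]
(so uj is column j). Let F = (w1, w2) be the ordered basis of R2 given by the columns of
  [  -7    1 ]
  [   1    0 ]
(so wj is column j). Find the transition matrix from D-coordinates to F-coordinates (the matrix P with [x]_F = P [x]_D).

Take x = uj: its D-coordinates are the j-th standard unit vector, so P e_j — column j of P — equals [uj]_F.
u1 = 2w1 - 2w2, giving column 1 = (2, -2); repeating for each j gives P = [[2, 2], [-2, 2]].

[[2, 2], [-2, 2]]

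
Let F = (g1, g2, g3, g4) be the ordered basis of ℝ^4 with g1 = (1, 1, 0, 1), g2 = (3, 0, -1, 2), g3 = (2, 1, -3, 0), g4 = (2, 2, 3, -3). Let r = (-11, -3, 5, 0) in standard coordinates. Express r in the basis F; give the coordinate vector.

We seek scalars with c_1 g1 + ... + c_4 g4 = r; equivalently solve M c = r where the columns of M are g1, ..., g4.
Solving this 4x4 system gives c = (1, -2, -2, -1).
Check: g1 - 2g2 - 2g3 - g4 = (-11, -3, 5, 0).

(1, -2, -2, -1)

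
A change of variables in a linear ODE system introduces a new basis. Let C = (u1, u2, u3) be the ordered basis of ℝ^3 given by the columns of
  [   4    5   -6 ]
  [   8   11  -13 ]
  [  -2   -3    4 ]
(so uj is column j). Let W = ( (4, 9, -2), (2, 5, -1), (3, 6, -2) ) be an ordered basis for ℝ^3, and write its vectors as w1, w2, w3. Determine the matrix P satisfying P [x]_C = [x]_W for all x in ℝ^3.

Column j of P is [uj]_W, since P maps C-coordinates to W-coordinates.
Expressing u1 in W: u1 = 2w1 - 2w2 + 0·w3, so column 1 of P is (2, -2, 0).
Doing the same for each uj gives P = [[2, 0, 1], [-2, 1, -2], [0, 1, -2]].

[[2, 0, 1], [-2, 1, -2], [0, 1, -2]]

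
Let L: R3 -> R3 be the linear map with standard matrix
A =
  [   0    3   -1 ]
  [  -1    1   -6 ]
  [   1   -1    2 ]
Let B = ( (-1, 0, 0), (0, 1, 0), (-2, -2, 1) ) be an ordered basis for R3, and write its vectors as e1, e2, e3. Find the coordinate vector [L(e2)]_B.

Compute L(e2) = A e2 = (3, 1, -1) in standard coordinates.
Then write this in B-coordinates: solve for y in y_1 e1 + ... + y_3 e3 = (3, 1, -1).
This gives y = (-1, -1, -1), which is column 2 of [L]_B.

(-1, -1, -1)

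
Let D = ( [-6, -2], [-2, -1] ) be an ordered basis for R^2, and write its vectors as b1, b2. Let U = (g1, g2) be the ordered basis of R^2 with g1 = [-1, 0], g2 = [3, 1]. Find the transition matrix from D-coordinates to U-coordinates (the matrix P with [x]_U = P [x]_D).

[[0, -1], [-2, -1]]

Take x = bj: its D-coordinates are the j-th standard unit vector, so P e_j — column j of P — equals [bj]_U.
b1 = 0·g1 - 2g2, giving column 1 = [0, -2]; repeating for each j gives P = [[0, -1], [-2, -1]].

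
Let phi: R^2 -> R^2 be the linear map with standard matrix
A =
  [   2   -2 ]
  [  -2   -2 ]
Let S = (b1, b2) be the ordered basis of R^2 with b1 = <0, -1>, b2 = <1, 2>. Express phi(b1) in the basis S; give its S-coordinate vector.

Compute phi(b1) = A b1 = <2, 2> in standard coordinates.
Then write this in S-coordinates: solve for y in y_1 b1 + y_2 b2 = <2, 2>.
This gives y = <2, 2>, which is column 1 of [phi]_S.

<2, 2>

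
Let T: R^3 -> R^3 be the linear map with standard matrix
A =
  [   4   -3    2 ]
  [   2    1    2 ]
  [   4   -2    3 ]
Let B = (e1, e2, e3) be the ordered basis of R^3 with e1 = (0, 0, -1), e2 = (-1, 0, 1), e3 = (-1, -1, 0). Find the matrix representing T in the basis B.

[[3, 3, 0], [0, 2, -2], [2, 0, 3]]

Let P have columns e1, ..., e3. Then [T]_B = P^(-1) A P.
Here det P = -1, so P^(-1) is integer; computing A P first and then P^(-1)(A P) gives [[3, 3, 0], [0, 2, -2], [2, 0, 3]].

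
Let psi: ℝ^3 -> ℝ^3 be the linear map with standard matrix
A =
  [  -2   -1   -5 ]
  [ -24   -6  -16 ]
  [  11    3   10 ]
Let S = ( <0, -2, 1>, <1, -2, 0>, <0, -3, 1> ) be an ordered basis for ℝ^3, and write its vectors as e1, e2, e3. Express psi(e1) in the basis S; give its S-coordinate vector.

Compute psi(e1) = A e1 = <-3, -4, 4> in standard coordinates.
Then write this in S-coordinates: solve for y in y_1 e1 + ... + y_3 e3 = <-3, -4, 4>.
This gives y = <2, -3, 2>, which is column 1 of [psi]_S.

<2, -3, 2>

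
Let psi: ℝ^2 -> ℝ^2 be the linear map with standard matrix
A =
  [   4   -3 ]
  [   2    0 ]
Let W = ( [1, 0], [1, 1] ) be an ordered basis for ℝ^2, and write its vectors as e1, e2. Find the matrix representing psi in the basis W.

[[2, -1], [2, 2]]

Let P have columns e1, e2. Then [psi]_W = P^(-1) A P.
Here det P = 1, so P^(-1) is integer; computing A P first and then P^(-1)(A P) gives [[2, -1], [2, 2]].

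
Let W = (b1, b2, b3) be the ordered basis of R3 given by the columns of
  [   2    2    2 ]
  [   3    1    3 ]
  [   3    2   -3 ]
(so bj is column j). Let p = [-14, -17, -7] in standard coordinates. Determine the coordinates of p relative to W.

[p]_W is the unique c with M c = p, where M has columns b1, ..., b3.
Gaussian elimination on [M | p] yields c = (-3, -2, -2).
Check: -3b1 - 2b2 - 2b3 = [-14, -17, -7].

[-3, -2, -2]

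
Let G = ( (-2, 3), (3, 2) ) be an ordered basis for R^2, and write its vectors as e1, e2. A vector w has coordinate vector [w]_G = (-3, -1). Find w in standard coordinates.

The coordinates say w = -3e1 - e2; adding the scaled basis vectors gives (3, -11).

(3, -11)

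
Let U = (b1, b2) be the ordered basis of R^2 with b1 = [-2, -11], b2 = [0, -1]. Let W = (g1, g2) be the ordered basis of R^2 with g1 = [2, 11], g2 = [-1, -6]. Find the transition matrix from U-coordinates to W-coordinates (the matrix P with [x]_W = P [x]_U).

[[-1, 1], [0, 2]]

Take x = bj: its U-coordinates are the j-th standard unit vector, so P e_j — column j of P — equals [bj]_W.
b1 = -g1 + 0·g2, giving column 1 = [-1, 0]; repeating for each j gives P = [[-1, 1], [0, 2]].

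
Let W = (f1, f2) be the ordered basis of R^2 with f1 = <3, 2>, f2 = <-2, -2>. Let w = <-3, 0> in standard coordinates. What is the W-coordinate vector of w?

Write w = c_1 f1 + c_2 f2 and solve for the c_i.
System: 3c_1 - 2c_2 = -3, 2c_1 - 2c_2 = 0; solving gives c_1 = -3, c_2 = -3.
Check: -3f1 - 3f2 = <-3, 0>.

<-3, -3>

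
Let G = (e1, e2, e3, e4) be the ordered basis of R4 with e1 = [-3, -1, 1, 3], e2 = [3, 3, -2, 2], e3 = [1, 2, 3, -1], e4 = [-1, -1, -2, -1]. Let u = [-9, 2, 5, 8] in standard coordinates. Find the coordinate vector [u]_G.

We seek scalars with c_1 e1 + ... + c_4 e4 = u; equivalently solve M c = u where the columns of M are e1, ..., e4.
Solving this 4x4 system gives c = (4, 1, 3, 3).
Check: 4e1 + e2 + 3e3 + 3e4 = [-9, 2, 5, 8].

[4, 1, 3, 3]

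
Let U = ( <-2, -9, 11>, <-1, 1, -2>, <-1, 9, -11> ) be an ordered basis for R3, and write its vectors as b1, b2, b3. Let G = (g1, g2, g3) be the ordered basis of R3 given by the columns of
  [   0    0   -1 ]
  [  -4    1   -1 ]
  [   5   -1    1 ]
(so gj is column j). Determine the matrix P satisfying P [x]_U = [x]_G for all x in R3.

[[2, -1, -2], [1, -2, 2], [2, 1, 1]]

Let M have columns bj and N have columns gj. Then for every x, N [x]_G = x = M [x]_U, so P = N^(-1) M.
Since det N = 1, N^(-1) has integer entries; multiplying gives P = [[2, -1, -2], [1, -2, 2], [2, 1, 1]].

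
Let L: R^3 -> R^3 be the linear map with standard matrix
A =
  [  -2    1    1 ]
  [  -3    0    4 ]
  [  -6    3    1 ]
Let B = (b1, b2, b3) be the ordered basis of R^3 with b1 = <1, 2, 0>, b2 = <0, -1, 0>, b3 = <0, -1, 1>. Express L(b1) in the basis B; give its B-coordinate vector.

<0, 3, 0>

Compute L(b1) = A b1 = <0, -3, 0> in standard coordinates.
Then write this in B-coordinates: solve for y in y_1 b1 + ... + y_3 b3 = <0, -3, 0>.
This gives y = <0, 3, 0>, which is column 1 of [L]_B.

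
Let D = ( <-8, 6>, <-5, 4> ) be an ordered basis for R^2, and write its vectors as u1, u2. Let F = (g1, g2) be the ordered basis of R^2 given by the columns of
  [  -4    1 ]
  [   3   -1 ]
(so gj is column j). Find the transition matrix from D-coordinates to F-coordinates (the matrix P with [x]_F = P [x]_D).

[[2, 1], [0, -1]]

Take x = uj: its D-coordinates are the j-th standard unit vector, so P e_j — column j of P — equals [uj]_F.
u1 = 2g1 + 0·g2, giving column 1 = <2, 0>; repeating for each j gives P = [[2, 1], [0, -1]].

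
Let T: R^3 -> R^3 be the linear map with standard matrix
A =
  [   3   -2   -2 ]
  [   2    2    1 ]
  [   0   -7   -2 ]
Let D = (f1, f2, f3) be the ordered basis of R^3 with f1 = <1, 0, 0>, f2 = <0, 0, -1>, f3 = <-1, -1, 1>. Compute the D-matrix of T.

The j-th column of [T]_D is [T(fj)]_D.
T(f1) = A f1 = <3, 2, 0> = f1 - 2f2 - 2f3, so column 1 is <1, -2, -2>.
Repeating for f2, f3 and assembling the columns gives [[1, 3, 0], [-2, -1, -2], [-2, 1, 3]].

[[1, 3, 0], [-2, -1, -2], [-2, 1, 3]]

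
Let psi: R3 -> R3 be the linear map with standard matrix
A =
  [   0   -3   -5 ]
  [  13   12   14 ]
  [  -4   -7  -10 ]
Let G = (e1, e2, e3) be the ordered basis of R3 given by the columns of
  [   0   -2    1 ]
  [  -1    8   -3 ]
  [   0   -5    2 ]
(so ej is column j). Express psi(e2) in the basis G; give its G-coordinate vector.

[-3, 0, 1]

Compute psi(e2) = A e2 = [1, 0, 2] in standard coordinates.
Then write this in G-coordinates: solve for y in y_1 e1 + ... + y_3 e3 = [1, 0, 2].
This gives y = [-3, 0, 1], which is column 2 of [psi]_G.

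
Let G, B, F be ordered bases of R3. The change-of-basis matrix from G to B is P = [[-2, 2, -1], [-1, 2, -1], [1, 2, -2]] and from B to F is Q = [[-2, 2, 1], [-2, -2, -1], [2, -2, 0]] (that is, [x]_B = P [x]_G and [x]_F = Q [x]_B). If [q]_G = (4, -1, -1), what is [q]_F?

(12, 24, -8)

First [q]_B = P [q]_G = (-9, -5, 4).
Then [q]_F = Q [q]_B = (12, 24, -8).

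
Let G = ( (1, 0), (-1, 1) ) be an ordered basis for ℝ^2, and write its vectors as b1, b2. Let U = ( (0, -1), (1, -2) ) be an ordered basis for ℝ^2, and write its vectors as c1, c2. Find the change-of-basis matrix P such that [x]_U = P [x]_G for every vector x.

[[-2, 1], [1, -1]]

Let M have columns bj and N have columns cj. Then for every x, N [x]_U = x = M [x]_G, so P = N^(-1) M.
Since det N = 1, N^(-1) has integer entries; multiplying gives P = [[-2, 1], [1, -1]].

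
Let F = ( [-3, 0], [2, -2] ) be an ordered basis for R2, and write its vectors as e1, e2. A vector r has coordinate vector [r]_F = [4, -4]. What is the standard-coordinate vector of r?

The coordinates say r = 4e1 - 4e2; adding the scaled basis vectors gives [-20, 8].

[-20, 8]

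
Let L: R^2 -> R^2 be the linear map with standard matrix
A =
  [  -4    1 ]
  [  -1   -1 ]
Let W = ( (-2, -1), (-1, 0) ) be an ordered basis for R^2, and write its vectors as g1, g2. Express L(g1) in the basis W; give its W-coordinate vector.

(-3, -1)

Column 1 of [L]_W is the W-coordinate vector of L(g1).
In standard coordinates L(g1) = A g1 = (7, 3).
Converting to W: (7, 3) = -3g1 - g2, so the coordinate vector is (-3, -1).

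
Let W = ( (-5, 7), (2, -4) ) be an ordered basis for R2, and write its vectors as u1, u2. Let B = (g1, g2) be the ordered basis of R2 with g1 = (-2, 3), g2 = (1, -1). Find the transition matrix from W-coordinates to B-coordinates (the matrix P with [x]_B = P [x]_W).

[[2, -2], [-1, -2]]

Let M have columns uj and N have columns gj. Then for every x, N [x]_B = x = M [x]_W, so P = N^(-1) M.
Since det N = -1, N^(-1) has integer entries; multiplying gives P = [[2, -2], [-1, -2]].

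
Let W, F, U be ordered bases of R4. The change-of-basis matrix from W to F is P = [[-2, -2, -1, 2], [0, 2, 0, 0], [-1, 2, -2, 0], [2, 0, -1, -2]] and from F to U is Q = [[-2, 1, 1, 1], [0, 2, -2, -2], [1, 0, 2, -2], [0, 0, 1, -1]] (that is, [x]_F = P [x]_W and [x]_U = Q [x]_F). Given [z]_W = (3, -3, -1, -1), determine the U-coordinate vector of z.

Composing the changes, [z]_U = Q P [z]_W.
Q P = [[5, 8, -1, -6], [-2, 0, 6, 4], [-8, 2, -3, 6], [-3, 2, -1, 2]]; applying this to (3, -3, -1, -1) gives (-2, -16, -33, -16).

(-2, -16, -33, -16)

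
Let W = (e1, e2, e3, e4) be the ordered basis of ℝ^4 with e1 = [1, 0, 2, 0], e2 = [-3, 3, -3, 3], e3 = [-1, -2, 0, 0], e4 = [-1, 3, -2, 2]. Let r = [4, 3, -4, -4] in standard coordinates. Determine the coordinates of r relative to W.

[-4, -2, -3, 1]

We seek scalars with c_1 e1 + ... + c_4 e4 = r; equivalently solve M c = r where the columns of M are e1, ..., e4.
Row-reducing the augmented matrix [M | r] gives c = (-4, -2, -3, 1).
Check: -4e1 - 2e2 - 3e3 + e4 = [4, 3, -4, -4].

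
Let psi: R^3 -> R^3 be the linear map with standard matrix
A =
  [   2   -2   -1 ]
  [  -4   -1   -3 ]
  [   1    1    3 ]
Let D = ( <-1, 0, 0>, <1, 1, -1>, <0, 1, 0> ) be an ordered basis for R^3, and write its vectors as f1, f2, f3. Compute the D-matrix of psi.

[[3, 0, 1], [1, 1, -1], [3, -3, 0]]

Let P have columns f1, ..., f3. Then [psi]_D = P^(-1) A P.
Here det P = -1, so P^(-1) is integer; computing A P first and then P^(-1)(A P) gives [[3, 0, 1], [1, 1, -1], [3, -3, 0]].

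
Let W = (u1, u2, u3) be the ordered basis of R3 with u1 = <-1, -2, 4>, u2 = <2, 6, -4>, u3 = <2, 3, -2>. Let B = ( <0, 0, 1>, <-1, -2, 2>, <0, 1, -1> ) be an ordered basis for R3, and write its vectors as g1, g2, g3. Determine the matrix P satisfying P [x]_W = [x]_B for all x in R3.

[[2, 2, 1], [1, -2, -2], [0, 2, -1]]

Let M have columns uj and N have columns gj. Then for every x, N [x]_B = x = M [x]_W, so P = N^(-1) M.
Since det N = -1, N^(-1) has integer entries; multiplying gives P = [[2, 2, 1], [1, -2, -2], [0, 2, -1]].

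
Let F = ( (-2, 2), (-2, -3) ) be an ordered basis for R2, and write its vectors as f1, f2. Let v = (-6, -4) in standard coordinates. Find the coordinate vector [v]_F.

(1, 2)

[v]_F is the unique c with M c = v, where M has columns f1, f2.
System: -2c_1 - 2c_2 = -6, 2c_1 - 3c_2 = -4; solving gives c_1 = 1, c_2 = 2.
Check: f1 + 2f2 = (-6, -4).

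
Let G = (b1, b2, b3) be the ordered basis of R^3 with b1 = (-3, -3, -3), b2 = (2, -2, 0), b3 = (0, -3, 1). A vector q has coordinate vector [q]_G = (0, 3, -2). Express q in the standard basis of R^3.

By definition q = 0·b1 + 3b2 - 2b3.
Summing componentwise gives (6, 0, -2).

(6, 0, -2)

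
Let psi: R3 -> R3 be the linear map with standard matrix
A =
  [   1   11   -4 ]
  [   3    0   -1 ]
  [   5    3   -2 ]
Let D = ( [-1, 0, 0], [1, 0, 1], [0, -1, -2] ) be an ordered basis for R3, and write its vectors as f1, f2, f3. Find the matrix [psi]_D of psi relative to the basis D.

With P the matrix whose columns are f1, ..., f3, [psi]_D = P^(-1) A P.
Column by column: psi(f1) = A f1 = [-1, -3, -5]; its D-coordinates [2, 1, 3] give column 1.
Continuing for each basis vector yields [psi]_D = [[2, 2, 0], [1, -1, -3], [3, -2, -2]].

[[2, 2, 0], [1, -1, -3], [3, -2, -2]]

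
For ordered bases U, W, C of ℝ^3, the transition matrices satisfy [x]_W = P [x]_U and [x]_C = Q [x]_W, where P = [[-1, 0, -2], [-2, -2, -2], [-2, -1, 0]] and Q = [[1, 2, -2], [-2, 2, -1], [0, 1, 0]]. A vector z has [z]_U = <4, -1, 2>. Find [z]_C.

Apply P to get W-coordinates <-8, -10, -7>, then Q to get C-coordinates.
The result is [z]_C = <-14, 3, -10>.

<-14, 3, -10>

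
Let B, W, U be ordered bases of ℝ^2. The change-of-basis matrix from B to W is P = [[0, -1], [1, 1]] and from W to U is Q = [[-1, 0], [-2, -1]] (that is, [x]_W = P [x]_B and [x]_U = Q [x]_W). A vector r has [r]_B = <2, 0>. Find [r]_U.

Apply P to get W-coordinates <0, 2>, then Q to get U-coordinates.
The result is [r]_U = <0, -2>.

<0, -2>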